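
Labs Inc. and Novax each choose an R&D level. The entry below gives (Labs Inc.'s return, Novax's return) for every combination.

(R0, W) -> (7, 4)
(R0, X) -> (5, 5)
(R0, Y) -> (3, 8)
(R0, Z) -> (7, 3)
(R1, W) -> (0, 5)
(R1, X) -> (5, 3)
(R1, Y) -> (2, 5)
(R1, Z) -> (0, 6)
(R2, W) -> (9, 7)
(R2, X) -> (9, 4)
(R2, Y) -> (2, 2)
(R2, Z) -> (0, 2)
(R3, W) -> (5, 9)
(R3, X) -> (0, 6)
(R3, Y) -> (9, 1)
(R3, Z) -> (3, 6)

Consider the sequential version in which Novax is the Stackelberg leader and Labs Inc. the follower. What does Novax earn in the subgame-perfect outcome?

7

Solve by backward induction (Novax leads).
- W: Labs Inc. compares 7, 0, 9, 5 and picks R2; Novax would get 7.
- X: Labs Inc. compares 5, 5, 9, 0 and picks R2; Novax would get 4.
- Y: Labs Inc. compares 3, 2, 2, 9 and picks R3; Novax would get 1.
- Z: Labs Inc. compares 7, 0, 0, 3 and picks R0; Novax would get 3.
Among 7, 4, 1, 3, the best is 7 at W. Subgame-perfect outcome: (R2, W) with payoffs (9, 7).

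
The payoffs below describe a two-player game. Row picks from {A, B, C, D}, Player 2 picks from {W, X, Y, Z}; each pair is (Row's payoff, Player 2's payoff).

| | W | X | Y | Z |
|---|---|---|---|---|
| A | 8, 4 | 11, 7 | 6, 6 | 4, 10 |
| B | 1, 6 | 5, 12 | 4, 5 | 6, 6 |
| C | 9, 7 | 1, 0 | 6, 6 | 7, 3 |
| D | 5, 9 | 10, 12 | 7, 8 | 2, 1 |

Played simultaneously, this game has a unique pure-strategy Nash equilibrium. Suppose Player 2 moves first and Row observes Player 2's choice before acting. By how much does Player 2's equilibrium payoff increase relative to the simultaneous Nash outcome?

Backward induction with Player 2 moving first.
- W → Row plays C (best of 8, 1, 9, 5); Player 2 gets 7.
- X → Row plays A (best of 11, 5, 1, 10); Player 2 gets 7.
- Y → Row plays D (best of 6, 4, 6, 7); Player 2 gets 8.
- Z → Row plays C (best of 4, 6, 7, 2); Player 2 gets 3.
Among 7, 7, 8, 3, the best is 8 at Y. Subgame-perfect outcome: (D, Y) with payoffs (7, 8).
Under simultaneous play:
Row's best replies: W→C; X→A; Y→D; Z→C.
Player 2's best replies: A→Z; B→X; C→W; D→X.
Only (C, W) has each player best-responding; Nash payoffs (9, 7).
Player 2's commitment gain: 8 − 7 = 1.

1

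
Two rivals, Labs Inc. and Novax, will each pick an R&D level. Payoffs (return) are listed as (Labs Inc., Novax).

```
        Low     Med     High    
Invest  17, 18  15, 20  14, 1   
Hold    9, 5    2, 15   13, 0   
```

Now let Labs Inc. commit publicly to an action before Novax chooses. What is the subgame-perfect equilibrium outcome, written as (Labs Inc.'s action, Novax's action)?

(Invest, Med)

Work backward from Novax's decision.
- Invest: Novax compares 18, 20, 1 and picks Med; Labs Inc. would get 15.
- Hold: Novax compares 5, 15, 0 and picks Med; Labs Inc. would get 2.
Maximizing over 15, 2, Labs Inc. chooses Invest. Subgame-perfect outcome: (Invest, Med) with payoffs (15, 20).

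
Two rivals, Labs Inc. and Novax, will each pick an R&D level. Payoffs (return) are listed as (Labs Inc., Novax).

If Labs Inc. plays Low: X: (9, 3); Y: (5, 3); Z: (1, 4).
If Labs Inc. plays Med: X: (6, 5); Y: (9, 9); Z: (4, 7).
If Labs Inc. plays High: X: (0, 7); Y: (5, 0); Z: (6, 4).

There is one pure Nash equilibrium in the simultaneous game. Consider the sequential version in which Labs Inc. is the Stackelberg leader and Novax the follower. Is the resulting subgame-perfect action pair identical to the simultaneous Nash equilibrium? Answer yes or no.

yes

Work backward from Novax's decision.
- Low → Novax plays Z (best of 3, 3, 4); Labs Inc. gets 1.
- Med → Novax plays Y (best of 5, 9, 7); Labs Inc. gets 9.
- High → Novax plays X (best of 7, 0, 4); Labs Inc. gets 0.
Among 1, 9, 0, the best is 9 at Med. Subgame-perfect outcome: (Med, Y) with payoffs (9, 9).
For the simultaneous game, intersect best replies.
Labs Inc.'s best replies: X→Low; Y→Med; Z→High.
Novax's best replies: Low→Z; Med→Y; High→X.
Only (Med, Y) has each player best-responding; Nash payoffs (9, 9).
Sequential outcome (Med, Y) coincides with the Nash profile (Med, Y).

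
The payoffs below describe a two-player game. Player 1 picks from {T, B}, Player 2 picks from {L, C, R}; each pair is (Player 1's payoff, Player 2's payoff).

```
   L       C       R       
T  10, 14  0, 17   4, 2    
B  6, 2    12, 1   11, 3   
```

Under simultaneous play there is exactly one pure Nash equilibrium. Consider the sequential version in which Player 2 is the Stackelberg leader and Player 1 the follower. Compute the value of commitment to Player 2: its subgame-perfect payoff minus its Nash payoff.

Player 1 best-responds to each possible Player 2 move:
- L → Player 1 plays T (best of 10, 6); Player 2 gets 14.
- C → Player 1 plays B (best of 0, 12); Player 2 gets 1.
- R → Player 1 plays B (best of 4, 11); Player 2 gets 3.
Maximizing over 14, 1, 3, Player 2 chooses L. Subgame-perfect outcome: (T, L) with payoffs (10, 14).
Now find the simultaneous Nash equilibrium.
Player 1's best replies: L→T; C→B; R→B.
Player 2's best replies: T→C; B→R.
The unique mutual best reply is (B, R), giving (11, 3).
Player 2's commitment gain: 14 − 3 = 11.

11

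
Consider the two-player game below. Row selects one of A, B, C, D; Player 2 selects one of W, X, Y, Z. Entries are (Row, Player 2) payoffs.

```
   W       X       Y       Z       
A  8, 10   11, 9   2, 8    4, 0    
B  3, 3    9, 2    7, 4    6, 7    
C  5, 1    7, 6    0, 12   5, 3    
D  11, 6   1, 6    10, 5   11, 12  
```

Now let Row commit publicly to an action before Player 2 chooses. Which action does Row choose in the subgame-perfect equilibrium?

Work backward from Player 2's decision.
- A: BR = W, leader payoff 8.
- B: BR = Z, leader payoff 6.
- C: BR = Y, leader payoff 0.
- D: BR = Z, leader payoff 11.
Maximizing over 8, 6, 0, 11, Row chooses D. Subgame-perfect outcome: (D, Z) with payoffs (11, 12).

D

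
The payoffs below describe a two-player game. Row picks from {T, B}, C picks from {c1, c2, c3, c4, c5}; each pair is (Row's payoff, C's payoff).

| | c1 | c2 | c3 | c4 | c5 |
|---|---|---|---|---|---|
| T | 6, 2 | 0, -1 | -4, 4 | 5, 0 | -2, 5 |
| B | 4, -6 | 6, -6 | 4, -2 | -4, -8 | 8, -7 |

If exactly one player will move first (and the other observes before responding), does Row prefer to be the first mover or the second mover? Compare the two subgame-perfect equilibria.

If Row leads: C's best replies are T→c5, B→c3; Row's induced payoffs -2, 4; outcome (B, c3), payoffs (4, -2).
If C leads: Row's best replies are c1→T, c2→B, c3→B, c4→T, c5→B; C's induced payoffs 2, -6, -2, 0, -7; outcome (T, c1), payoffs (6, 2).
Row gets 4 moving first and 6 moving second, so Row prefers to move second.

second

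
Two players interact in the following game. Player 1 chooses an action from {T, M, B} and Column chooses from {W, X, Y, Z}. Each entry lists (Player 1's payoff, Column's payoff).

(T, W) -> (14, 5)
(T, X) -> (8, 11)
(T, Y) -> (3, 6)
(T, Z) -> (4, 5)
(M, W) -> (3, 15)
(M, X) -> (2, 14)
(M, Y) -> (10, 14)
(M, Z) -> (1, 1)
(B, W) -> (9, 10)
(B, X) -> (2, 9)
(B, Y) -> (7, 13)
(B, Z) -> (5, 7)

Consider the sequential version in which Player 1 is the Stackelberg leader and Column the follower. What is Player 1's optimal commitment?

T

Work backward from Column's decision.
- T: Column compares 5, 11, 6, 5 and picks X; Player 1 would get 8.
- M: Column compares 15, 14, 14, 1 and picks W; Player 1 would get 3.
- B: Column compares 10, 9, 13, 7 and picks Y; Player 1 would get 7.
Among 8, 3, 7, the best is 8 at T. Subgame-perfect outcome: (T, X) with payoffs (8, 11).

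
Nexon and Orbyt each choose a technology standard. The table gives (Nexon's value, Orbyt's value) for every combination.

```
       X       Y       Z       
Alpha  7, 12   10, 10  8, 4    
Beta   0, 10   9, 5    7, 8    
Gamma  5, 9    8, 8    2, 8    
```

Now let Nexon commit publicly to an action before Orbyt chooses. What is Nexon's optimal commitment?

Alpha

Work backward from Orbyt's decision.
- Alpha: BR = X, leader payoff 7.
- Beta: BR = X, leader payoff 0.
- Gamma: BR = X, leader payoff 5.
Maximizing over 7, 0, 5, Nexon chooses Alpha. Subgame-perfect outcome: (Alpha, X) with payoffs (7, 12).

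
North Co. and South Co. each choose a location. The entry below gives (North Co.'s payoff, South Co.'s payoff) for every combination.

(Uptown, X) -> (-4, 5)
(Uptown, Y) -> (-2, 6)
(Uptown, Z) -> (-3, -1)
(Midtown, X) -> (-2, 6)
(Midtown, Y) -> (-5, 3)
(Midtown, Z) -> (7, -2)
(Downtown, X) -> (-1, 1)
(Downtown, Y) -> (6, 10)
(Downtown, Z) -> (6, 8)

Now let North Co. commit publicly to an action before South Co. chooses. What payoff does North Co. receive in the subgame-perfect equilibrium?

Work backward from South Co.'s decision.
- Uptown → South Co. plays Y (best of 5, 6, -1); North Co. gets -2.
- Midtown → South Co. plays X (best of 6, 3, -2); North Co. gets -2.
- Downtown → South Co. plays Y (best of 1, 10, 8); North Co. gets 6.
Maximizing over -2, -2, 6, North Co. chooses Downtown. Subgame-perfect outcome: (Downtown, Y) with payoffs (6, 10).

6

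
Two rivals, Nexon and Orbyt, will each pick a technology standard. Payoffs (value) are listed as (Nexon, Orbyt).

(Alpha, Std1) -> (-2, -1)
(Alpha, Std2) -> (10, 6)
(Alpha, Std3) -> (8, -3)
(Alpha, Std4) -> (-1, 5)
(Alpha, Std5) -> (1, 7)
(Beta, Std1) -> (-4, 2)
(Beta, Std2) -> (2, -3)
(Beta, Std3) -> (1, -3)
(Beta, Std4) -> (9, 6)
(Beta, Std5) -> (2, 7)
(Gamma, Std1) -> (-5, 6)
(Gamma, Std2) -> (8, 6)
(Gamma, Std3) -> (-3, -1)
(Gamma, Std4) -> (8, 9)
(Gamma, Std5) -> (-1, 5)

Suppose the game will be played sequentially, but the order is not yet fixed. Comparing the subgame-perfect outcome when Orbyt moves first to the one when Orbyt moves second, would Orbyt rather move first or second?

If Nexon leads: Orbyt's best replies are Alpha→Std5, Beta→Std5, Gamma→Std4; Nexon's induced payoffs 1, 2, 8; outcome (Gamma, Std4), payoffs (8, 9).
If Orbyt leads: Nexon's best replies are Std1→Alpha, Std2→Alpha, Std3→Alpha, Std4→Beta, Std5→Beta; Orbyt's induced payoffs -1, 6, -3, 6, 7; outcome (Beta, Std5), payoffs (2, 7).
Orbyt gets 7 moving first and 9 moving second, so Orbyt prefers to move second.

second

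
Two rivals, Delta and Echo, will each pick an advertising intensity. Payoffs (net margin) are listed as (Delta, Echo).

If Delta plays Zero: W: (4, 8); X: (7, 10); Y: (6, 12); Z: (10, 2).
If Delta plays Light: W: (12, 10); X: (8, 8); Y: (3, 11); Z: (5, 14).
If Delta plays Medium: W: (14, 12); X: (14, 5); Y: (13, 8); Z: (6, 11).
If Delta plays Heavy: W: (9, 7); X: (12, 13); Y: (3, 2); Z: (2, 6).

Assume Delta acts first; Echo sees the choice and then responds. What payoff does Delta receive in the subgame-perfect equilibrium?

14

Work backward from Echo's decision.
- Zero → Echo plays Y (best of 8, 10, 12, 2); Delta gets 6.
- Light → Echo plays Z (best of 10, 8, 11, 14); Delta gets 5.
- Medium → Echo plays W (best of 12, 5, 8, 11); Delta gets 14.
- Heavy → Echo plays X (best of 7, 13, 2, 6); Delta gets 12.
Among 6, 5, 14, 12, the best is 14 at Medium. Subgame-perfect outcome: (Medium, W) with payoffs (14, 12).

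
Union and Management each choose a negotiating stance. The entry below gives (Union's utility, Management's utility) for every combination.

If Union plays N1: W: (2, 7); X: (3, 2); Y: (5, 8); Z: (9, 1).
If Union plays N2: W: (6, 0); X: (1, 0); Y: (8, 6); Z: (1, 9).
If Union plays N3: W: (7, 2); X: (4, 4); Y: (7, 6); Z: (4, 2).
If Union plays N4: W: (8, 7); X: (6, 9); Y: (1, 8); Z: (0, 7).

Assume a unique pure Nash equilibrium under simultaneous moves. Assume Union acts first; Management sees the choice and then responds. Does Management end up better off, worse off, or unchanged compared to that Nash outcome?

worse off

Solve by backward induction (Union leads).
- N1 → Management plays Y (best of 7, 2, 8, 1); Union gets 5.
- N2 → Management plays Z (best of 0, 0, 6, 9); Union gets 1.
- N3 → Management plays Y (best of 2, 4, 6, 2); Union gets 7.
- N4 → Management plays X (best of 7, 9, 8, 7); Union gets 6.
Among 5, 1, 7, 6, the best is 7 at N3. Subgame-perfect outcome: (N3, Y) with payoffs (7, 6).
Under simultaneous play:
Union's best replies: W→N4; X→N4; Y→N2; Z→N1.
Management's best replies: N1→Y; N2→Z; N3→Y; N4→X.
Only (N4, X) has each player best-responding; Nash payoffs (6, 9).
Management earns 6 sequentially versus 9 at the Nash outcome: worse off.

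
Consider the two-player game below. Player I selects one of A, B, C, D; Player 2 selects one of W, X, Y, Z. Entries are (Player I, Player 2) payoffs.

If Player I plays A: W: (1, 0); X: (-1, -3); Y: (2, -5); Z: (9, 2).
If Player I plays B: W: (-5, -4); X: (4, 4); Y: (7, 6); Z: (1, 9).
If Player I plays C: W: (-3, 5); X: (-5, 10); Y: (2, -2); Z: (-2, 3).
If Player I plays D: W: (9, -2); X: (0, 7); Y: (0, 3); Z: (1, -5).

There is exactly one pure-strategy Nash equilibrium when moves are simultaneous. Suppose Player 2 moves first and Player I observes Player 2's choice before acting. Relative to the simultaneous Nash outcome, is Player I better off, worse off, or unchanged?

worse off

Solve by backward induction (Player 2 leads).
- W: Player I compares 1, -5, -3, 9 and picks D; Player 2 would get -2.
- X: Player I compares -1, 4, -5, 0 and picks B; Player 2 would get 4.
- Y: Player I compares 2, 7, 2, 0 and picks B; Player 2 would get 6.
- Z: Player I compares 9, 1, -2, 1 and picks A; Player 2 would get 2.
Player 2's induced payoffs are -2, 4, 6, 2, so Player 2 commits to Y. Subgame-perfect outcome: (B, Y) with payoffs (7, 6).
Now find the simultaneous Nash equilibrium.
Player I's best replies: W→D; X→B; Y→B; Z→A.
Player 2's best replies: A→Z; B→Z; C→X; D→X.
The unique mutual best reply is (A, Z), giving (9, 2).
Player I earns 7 sequentially versus 9 at the Nash outcome: worse off.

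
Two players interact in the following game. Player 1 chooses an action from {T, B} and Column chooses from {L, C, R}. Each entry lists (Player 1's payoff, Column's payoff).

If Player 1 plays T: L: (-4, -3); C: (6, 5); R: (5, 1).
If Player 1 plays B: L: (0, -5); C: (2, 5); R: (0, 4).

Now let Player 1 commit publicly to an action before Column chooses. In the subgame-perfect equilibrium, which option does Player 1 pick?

Solve by backward induction (Player 1 leads).
- T: BR = C, leader payoff 6.
- B: BR = C, leader payoff 2.
Player 1's induced payoffs are 6, 2, so Player 1 commits to T. Subgame-perfect outcome: (T, C) with payoffs (6, 5).

T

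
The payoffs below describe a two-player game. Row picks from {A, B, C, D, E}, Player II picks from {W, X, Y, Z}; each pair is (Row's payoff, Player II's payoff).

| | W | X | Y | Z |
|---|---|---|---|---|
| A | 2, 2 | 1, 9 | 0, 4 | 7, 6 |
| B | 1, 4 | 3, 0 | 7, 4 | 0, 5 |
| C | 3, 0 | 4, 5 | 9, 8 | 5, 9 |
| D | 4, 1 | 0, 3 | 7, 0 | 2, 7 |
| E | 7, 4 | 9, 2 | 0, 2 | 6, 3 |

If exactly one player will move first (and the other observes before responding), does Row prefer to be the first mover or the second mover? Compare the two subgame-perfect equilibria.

second

If Row leads: Player II's best replies are A→X, B→Z, C→Z, D→Z, E→W; Row's induced payoffs 1, 0, 5, 2, 7; outcome (E, W), payoffs (7, 4).
If Player II leads: Row's best replies are W→E, X→E, Y→C, Z→A; Player II's induced payoffs 4, 2, 8, 6; outcome (C, Y), payoffs (9, 8).
Row gets 7 moving first and 9 moving second, so Row prefers to move second.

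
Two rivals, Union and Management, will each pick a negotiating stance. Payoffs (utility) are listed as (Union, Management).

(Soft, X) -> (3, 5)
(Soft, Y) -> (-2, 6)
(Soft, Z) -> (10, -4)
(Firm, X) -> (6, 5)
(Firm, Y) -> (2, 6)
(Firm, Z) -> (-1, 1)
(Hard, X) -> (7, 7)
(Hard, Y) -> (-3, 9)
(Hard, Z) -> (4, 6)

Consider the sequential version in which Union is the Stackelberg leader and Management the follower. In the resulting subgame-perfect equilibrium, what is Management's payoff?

Management best-responds to each possible Union move:
- Soft: BR = Y, leader payoff -2.
- Firm: BR = Y, leader payoff 2.
- Hard: BR = Y, leader payoff -3.
Maximizing over -2, 2, -3, Union chooses Firm. Subgame-perfect outcome: (Firm, Y) with payoffs (2, 6).

6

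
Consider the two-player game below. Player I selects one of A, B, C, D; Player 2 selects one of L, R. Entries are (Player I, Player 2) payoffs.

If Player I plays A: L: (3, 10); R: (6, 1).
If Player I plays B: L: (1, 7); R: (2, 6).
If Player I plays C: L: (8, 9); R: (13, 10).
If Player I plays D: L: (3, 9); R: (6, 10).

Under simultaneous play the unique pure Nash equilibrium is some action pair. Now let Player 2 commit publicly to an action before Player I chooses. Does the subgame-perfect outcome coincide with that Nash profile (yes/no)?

Player I best-responds to each possible Player 2 move:
- L: BR = C, leader payoff 9.
- R: BR = C, leader payoff 10.
Player 2's induced payoffs are 9, 10, so Player 2 commits to R. Subgame-perfect outcome: (C, R) with payoffs (13, 10).
Now find the simultaneous Nash equilibrium.
Player I's best replies: L→C; R→C.
Player 2's best replies: A→L; B→L; C→R; D→R.
The unique mutual best reply is (C, R), giving (13, 10).
Sequential outcome (C, R) coincides with the Nash profile (C, R).

yes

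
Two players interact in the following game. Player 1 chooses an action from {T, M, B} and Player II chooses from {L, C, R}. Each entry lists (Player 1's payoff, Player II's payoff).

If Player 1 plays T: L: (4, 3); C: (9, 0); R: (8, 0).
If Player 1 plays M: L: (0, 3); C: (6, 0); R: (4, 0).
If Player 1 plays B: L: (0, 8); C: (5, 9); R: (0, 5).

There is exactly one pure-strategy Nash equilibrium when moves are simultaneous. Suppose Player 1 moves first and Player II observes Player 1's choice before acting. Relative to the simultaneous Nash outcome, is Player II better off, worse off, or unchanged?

better off

Work backward from Player II's decision.
- T: Player II compares 3, 0, 0 and picks L; Player 1 would get 4.
- M: Player II compares 3, 0, 0 and picks L; Player 1 would get 0.
- B: Player II compares 8, 9, 5 and picks C; Player 1 would get 5.
Player 1's induced payoffs are 4, 0, 5, so Player 1 commits to B. Subgame-perfect outcome: (B, C) with payoffs (5, 9).
Under simultaneous play:
Player 1's best replies: L→T; C→T; R→T.
Player II's best replies: T→L; M→L; B→C.
Only (T, L) has each player best-responding; Nash payoffs (4, 3).
Player II earns 9 sequentially versus 3 at the Nash outcome: better off.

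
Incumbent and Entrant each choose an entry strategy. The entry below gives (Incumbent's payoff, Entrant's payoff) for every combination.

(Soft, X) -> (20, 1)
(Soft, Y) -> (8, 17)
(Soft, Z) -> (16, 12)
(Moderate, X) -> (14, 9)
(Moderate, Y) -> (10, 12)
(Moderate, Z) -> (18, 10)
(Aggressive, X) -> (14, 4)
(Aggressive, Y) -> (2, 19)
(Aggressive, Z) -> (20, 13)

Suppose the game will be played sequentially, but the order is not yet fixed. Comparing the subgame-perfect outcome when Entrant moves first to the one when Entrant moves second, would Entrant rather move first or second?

If Incumbent leads: Entrant's best replies are Soft→Y, Moderate→Y, Aggressive→Y; Incumbent's induced payoffs 8, 10, 2; outcome (Moderate, Y), payoffs (10, 12).
If Entrant leads: Incumbent's best replies are X→Soft, Y→Moderate, Z→Aggressive; Entrant's induced payoffs 1, 12, 13; outcome (Aggressive, Z), payoffs (20, 13).
Entrant gets 13 moving first and 12 moving second, so Entrant prefers to move first.

first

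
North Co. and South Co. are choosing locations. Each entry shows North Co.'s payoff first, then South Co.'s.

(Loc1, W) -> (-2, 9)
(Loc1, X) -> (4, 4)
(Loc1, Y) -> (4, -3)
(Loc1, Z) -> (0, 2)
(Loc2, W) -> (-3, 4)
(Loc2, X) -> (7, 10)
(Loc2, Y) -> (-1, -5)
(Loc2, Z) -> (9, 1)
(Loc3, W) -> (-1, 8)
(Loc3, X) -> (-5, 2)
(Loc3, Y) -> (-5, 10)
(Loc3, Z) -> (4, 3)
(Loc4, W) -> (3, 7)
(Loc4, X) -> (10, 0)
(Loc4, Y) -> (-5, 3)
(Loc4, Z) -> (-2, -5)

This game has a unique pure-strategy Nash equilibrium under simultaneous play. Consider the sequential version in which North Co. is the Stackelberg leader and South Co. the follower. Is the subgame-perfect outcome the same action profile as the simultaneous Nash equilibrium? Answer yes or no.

Solve by backward induction (North Co. leads).
- Loc1: BR = W, leader payoff -2.
- Loc2: BR = X, leader payoff 7.
- Loc3: BR = Y, leader payoff -5.
- Loc4: BR = W, leader payoff 3.
Among -2, 7, -5, 3, the best is 7 at Loc2. Subgame-perfect outcome: (Loc2, X) with payoffs (7, 10).
Under simultaneous play:
North Co.'s best replies: W→Loc4; X→Loc4; Y→Loc1; Z→Loc2.
South Co.'s best replies: Loc1→W; Loc2→X; Loc3→Y; Loc4→W.
The unique mutual best reply is (Loc4, W), giving (3, 7).
Sequential outcome (Loc2, X) differs from the Nash profile (Loc4, W).

no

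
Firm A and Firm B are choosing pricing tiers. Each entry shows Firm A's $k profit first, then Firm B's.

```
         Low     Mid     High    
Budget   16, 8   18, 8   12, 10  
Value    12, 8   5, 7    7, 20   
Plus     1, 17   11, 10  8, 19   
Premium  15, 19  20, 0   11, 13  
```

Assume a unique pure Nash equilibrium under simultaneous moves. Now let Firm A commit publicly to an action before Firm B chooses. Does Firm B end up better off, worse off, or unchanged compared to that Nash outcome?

better off

Work backward from Firm B's decision.
- Budget → Firm B plays High (best of 8, 8, 10); Firm A gets 12.
- Value → Firm B plays High (best of 8, 7, 20); Firm A gets 7.
- Plus → Firm B plays High (best of 17, 10, 19); Firm A gets 8.
- Premium → Firm B plays Low (best of 19, 0, 13); Firm A gets 15.
Maximizing over 12, 7, 8, 15, Firm A chooses Premium. Subgame-perfect outcome: (Premium, Low) with payoffs (15, 19).
Now find the simultaneous Nash equilibrium.
Firm A's best replies: Low→Budget; Mid→Premium; High→Budget.
Firm B's best replies: Budget→High; Value→High; Plus→High; Premium→Low.
Only (Budget, High) has each player best-responding; Nash payoffs (12, 10).
Firm B earns 19 sequentially versus 10 at the Nash outcome: better off.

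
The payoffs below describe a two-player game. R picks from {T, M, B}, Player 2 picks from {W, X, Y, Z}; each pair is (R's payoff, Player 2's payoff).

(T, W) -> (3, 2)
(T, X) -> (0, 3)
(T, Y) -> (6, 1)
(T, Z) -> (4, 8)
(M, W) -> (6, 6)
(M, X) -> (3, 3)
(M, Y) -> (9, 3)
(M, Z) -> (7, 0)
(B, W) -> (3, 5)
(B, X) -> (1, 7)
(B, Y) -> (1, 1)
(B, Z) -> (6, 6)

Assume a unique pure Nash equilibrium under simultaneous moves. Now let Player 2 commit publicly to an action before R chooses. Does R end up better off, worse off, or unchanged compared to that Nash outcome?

unchanged

Solve by backward induction (Player 2 leads).
- W: BR = M, leader payoff 6.
- X: BR = M, leader payoff 3.
- Y: BR = M, leader payoff 3.
- Z: BR = M, leader payoff 0.
Player 2's induced payoffs are 6, 3, 3, 0, so Player 2 commits to W. Subgame-perfect outcome: (M, W) with payoffs (6, 6).
Now find the simultaneous Nash equilibrium.
R's best replies: W→M; X→M; Y→M; Z→M.
Player 2's best replies: T→Z; M→W; B→X.
Only (M, W) has each player best-responding; Nash payoffs (6, 6).
R earns 6 sequentially versus 6 at the Nash outcome: unchanged.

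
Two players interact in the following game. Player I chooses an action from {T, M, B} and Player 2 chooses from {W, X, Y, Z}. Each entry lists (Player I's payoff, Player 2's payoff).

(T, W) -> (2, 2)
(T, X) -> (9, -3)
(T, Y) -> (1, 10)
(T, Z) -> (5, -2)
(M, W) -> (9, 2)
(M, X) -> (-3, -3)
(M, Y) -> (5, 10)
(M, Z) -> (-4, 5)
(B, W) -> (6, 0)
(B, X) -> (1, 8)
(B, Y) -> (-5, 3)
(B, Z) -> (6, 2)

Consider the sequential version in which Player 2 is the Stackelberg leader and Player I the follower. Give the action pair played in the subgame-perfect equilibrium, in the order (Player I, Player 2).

(M, Y)

Backward induction with Player 2 moving first.
- W → Player I plays M (best of 2, 9, 6); Player 2 gets 2.
- X → Player I plays T (best of 9, -3, 1); Player 2 gets -3.
- Y → Player I plays M (best of 1, 5, -5); Player 2 gets 10.
- Z → Player I plays B (best of 5, -4, 6); Player 2 gets 2.
Player 2's induced payoffs are 2, -3, 10, 2, so Player 2 commits to Y. Subgame-perfect outcome: (M, Y) with payoffs (5, 10).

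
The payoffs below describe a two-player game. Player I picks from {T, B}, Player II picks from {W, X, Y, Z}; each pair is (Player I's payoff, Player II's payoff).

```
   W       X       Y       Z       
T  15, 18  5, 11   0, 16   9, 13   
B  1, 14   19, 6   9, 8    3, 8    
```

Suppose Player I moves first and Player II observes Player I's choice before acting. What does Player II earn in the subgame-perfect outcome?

18

Backward induction with Player I moving first.
- T: Player II compares 18, 11, 16, 13 and picks W; Player I would get 15.
- B: Player II compares 14, 6, 8, 8 and picks W; Player I would get 1.
Maximizing over 15, 1, Player I chooses T. Subgame-perfect outcome: (T, W) with payoffs (15, 18).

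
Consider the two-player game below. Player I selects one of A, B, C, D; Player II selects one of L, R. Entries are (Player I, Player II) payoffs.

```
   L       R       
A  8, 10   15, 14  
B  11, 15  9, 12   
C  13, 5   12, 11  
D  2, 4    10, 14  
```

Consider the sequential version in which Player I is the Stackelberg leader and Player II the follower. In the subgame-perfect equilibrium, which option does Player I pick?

Work backward from Player II's decision.
- A: BR = R, leader payoff 15.
- B: BR = L, leader payoff 11.
- C: BR = R, leader payoff 12.
- D: BR = R, leader payoff 10.
Maximizing over 15, 11, 12, 10, Player I chooses A. Subgame-perfect outcome: (A, R) with payoffs (15, 14).

A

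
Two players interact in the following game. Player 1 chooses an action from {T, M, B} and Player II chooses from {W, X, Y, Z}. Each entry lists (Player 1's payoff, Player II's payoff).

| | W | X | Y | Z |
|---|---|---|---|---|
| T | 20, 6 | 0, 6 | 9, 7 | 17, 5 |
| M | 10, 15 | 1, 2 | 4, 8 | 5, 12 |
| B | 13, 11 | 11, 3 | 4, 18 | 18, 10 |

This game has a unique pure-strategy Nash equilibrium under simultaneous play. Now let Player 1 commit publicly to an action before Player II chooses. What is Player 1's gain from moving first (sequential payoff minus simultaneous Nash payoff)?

1

Player II best-responds to each possible Player 1 move:
- T: Player II compares 6, 6, 7, 5 and picks Y; Player 1 would get 9.
- M: Player II compares 15, 2, 8, 12 and picks W; Player 1 would get 10.
- B: Player II compares 11, 3, 18, 10 and picks Y; Player 1 would get 4.
Among 9, 10, 4, the best is 10 at M. Subgame-perfect outcome: (M, W) with payoffs (10, 15).
Now find the simultaneous Nash equilibrium.
Player 1's best replies: W→T; X→B; Y→T; Z→B.
Player II's best replies: T→Y; M→W; B→Y.
Only (T, Y) has each player best-responding; Nash payoffs (9, 7).
Player 1's commitment gain: 10 − 9 = 1.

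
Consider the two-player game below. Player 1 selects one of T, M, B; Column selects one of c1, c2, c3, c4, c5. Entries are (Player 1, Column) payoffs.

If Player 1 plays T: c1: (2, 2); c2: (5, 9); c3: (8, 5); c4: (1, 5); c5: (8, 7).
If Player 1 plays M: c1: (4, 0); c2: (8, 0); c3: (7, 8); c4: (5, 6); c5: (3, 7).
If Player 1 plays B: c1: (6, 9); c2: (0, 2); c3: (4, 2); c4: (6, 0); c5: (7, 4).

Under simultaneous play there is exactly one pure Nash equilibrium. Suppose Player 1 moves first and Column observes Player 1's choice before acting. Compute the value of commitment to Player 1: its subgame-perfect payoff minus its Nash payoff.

1

Column best-responds to each possible Player 1 move:
- T: BR = c2, leader payoff 5.
- M: BR = c3, leader payoff 7.
- B: BR = c1, leader payoff 6.
Among 5, 7, 6, the best is 7 at M. Subgame-perfect outcome: (M, c3) with payoffs (7, 8).
Under simultaneous play:
Player 1's best replies: c1→B; c2→M; c3→T; c4→B; c5→T.
Column's best replies: T→c2; M→c3; B→c1.
The unique mutual best reply is (B, c1), giving (6, 9).
Player 1's commitment gain: 7 − 6 = 1.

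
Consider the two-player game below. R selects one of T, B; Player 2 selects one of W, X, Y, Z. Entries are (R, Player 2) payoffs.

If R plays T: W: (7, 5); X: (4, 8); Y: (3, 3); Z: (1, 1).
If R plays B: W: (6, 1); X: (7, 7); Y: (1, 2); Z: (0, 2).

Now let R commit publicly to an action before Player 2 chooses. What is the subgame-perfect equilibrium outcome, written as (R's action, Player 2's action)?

Work backward from Player 2's decision.
- T: BR = X, leader payoff 4.
- B: BR = X, leader payoff 7.
Among 4, 7, the best is 7 at B. Subgame-perfect outcome: (B, X) with payoffs (7, 7).

(B, X)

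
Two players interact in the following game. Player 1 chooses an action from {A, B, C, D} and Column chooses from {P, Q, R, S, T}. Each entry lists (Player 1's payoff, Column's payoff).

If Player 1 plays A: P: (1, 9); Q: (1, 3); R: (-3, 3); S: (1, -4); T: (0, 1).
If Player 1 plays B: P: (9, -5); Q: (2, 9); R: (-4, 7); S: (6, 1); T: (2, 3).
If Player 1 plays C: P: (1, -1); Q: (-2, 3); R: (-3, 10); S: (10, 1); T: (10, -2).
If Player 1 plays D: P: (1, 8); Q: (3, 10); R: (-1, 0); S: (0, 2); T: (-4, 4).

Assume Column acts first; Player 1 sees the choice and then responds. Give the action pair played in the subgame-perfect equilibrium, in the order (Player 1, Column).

(D, Q)

Work backward from Player 1's decision.
- P: BR = B, leader payoff -5.
- Q: BR = D, leader payoff 10.
- R: BR = D, leader payoff 0.
- S: BR = C, leader payoff 1.
- T: BR = C, leader payoff -2.
Column's induced payoffs are -5, 10, 0, 1, -2, so Column commits to Q. Subgame-perfect outcome: (D, Q) with payoffs (3, 10).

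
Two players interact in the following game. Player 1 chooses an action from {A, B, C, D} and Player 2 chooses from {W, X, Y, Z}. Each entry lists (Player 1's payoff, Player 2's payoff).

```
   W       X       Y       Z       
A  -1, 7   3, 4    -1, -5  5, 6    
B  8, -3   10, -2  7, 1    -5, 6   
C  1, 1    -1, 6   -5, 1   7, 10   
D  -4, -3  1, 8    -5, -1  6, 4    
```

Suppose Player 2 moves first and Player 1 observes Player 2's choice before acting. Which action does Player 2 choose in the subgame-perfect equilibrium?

Z

Solve by backward induction (Player 2 leads).
- W: BR = B, leader payoff -3.
- X: BR = B, leader payoff -2.
- Y: BR = B, leader payoff 1.
- Z: BR = C, leader payoff 10.
Player 2's induced payoffs are -3, -2, 1, 10, so Player 2 commits to Z. Subgame-perfect outcome: (C, Z) with payoffs (7, 10).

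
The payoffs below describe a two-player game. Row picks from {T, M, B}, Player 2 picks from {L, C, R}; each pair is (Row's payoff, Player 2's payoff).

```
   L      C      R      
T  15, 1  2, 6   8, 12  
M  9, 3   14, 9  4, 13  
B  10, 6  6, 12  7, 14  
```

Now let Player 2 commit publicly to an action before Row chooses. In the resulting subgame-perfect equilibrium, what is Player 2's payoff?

12

Solve by backward induction (Player 2 leads).
- L → Row plays T (best of 15, 9, 10); Player 2 gets 1.
- C → Row plays M (best of 2, 14, 6); Player 2 gets 9.
- R → Row plays T (best of 8, 4, 7); Player 2 gets 12.
Maximizing over 1, 9, 12, Player 2 chooses R. Subgame-perfect outcome: (T, R) with payoffs (8, 12).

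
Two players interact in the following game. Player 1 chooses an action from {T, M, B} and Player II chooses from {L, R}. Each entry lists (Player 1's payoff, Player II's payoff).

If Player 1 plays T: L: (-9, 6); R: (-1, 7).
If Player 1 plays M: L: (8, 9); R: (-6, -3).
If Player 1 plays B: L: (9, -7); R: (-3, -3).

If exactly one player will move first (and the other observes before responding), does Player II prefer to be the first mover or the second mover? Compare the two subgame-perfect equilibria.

If Player 1 leads: Player II's best replies are T→R, M→L, B→R; Player 1's induced payoffs -1, 8, -3; outcome (M, L), payoffs (8, 9).
If Player II leads: Player 1's best replies are L→B, R→T; Player II's induced payoffs -7, 7; outcome (T, R), payoffs (-1, 7).
Player II gets 7 moving first and 9 moving second, so Player II prefers to move second.

second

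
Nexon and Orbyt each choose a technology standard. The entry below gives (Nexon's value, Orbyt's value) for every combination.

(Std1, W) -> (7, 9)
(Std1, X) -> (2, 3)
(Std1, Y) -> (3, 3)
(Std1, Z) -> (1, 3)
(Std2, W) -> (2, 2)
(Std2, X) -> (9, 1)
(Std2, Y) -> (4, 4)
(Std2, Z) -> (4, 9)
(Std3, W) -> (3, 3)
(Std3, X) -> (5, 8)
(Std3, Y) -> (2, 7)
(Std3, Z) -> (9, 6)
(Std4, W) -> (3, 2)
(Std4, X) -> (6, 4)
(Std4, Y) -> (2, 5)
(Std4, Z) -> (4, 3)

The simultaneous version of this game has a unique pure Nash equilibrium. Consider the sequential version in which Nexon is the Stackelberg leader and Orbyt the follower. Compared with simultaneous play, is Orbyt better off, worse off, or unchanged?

unchanged

Solve by backward induction (Nexon leads).
- Std1: BR = W, leader payoff 7.
- Std2: BR = Z, leader payoff 4.
- Std3: BR = X, leader payoff 5.
- Std4: BR = Y, leader payoff 2.
Nexon's induced payoffs are 7, 4, 5, 2, so Nexon commits to Std1. Subgame-perfect outcome: (Std1, W) with payoffs (7, 9).
Now find the simultaneous Nash equilibrium.
Nexon's best replies: W→Std1; X→Std2; Y→Std2; Z→Std3.
Orbyt's best replies: Std1→W; Std2→Z; Std3→X; Std4→Y.
The unique mutual best reply is (Std1, W), giving (7, 9).
Orbyt earns 9 sequentially versus 9 at the Nash outcome: unchanged.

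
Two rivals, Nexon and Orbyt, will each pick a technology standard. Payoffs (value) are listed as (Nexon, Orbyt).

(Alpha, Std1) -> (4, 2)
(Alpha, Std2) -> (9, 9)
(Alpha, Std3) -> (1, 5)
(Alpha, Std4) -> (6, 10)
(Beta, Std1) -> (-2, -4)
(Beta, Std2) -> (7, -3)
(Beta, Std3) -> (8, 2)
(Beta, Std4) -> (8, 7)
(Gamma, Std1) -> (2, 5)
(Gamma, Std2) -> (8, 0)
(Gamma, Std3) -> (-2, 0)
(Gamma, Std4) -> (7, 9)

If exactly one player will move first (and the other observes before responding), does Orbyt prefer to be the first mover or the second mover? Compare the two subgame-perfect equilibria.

If Nexon leads: Orbyt's best replies are Alpha→Std4, Beta→Std4, Gamma→Std4; Nexon's induced payoffs 6, 8, 7; outcome (Beta, Std4), payoffs (8, 7).
If Orbyt leads: Nexon's best replies are Std1→Alpha, Std2→Alpha, Std3→Beta, Std4→Beta; Orbyt's induced payoffs 2, 9, 2, 7; outcome (Alpha, Std2), payoffs (9, 9).
Orbyt gets 9 moving first and 7 moving second, so Orbyt prefers to move first.

first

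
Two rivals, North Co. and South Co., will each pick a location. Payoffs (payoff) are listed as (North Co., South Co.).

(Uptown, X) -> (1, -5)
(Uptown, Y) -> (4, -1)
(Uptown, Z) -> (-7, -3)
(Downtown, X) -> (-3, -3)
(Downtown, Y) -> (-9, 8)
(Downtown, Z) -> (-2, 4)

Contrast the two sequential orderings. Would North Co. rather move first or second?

If North Co. leads: South Co.'s best replies are Uptown→Y, Downtown→Y; North Co.'s induced payoffs 4, -9; outcome (Uptown, Y), payoffs (4, -1).
If South Co. leads: North Co.'s best replies are X→Uptown, Y→Uptown, Z→Downtown; South Co.'s induced payoffs -5, -1, 4; outcome (Downtown, Z), payoffs (-2, 4).
North Co. gets 4 moving first and -2 moving second, so North Co. prefers to move first.

first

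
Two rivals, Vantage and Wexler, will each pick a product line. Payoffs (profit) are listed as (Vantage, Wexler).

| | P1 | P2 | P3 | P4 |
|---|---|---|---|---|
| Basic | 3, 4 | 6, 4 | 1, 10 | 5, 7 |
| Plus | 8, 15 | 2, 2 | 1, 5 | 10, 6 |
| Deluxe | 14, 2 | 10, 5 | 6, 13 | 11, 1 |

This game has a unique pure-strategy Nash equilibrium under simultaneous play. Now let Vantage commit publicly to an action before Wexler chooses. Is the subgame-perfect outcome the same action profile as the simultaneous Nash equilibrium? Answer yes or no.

no

Backward induction with Vantage moving first.
- Basic: BR = P3, leader payoff 1.
- Plus: BR = P1, leader payoff 8.
- Deluxe: BR = P3, leader payoff 6.
Maximizing over 1, 8, 6, Vantage chooses Plus. Subgame-perfect outcome: (Plus, P1) with payoffs (8, 15).
For the simultaneous game, intersect best replies.
Vantage's best replies: P1→Deluxe; P2→Deluxe; P3→Deluxe; P4→Deluxe.
Wexler's best replies: Basic→P3; Plus→P1; Deluxe→P3.
The unique mutual best reply is (Deluxe, P3), giving (6, 13).
Sequential outcome (Plus, P1) differs from the Nash profile (Deluxe, P3).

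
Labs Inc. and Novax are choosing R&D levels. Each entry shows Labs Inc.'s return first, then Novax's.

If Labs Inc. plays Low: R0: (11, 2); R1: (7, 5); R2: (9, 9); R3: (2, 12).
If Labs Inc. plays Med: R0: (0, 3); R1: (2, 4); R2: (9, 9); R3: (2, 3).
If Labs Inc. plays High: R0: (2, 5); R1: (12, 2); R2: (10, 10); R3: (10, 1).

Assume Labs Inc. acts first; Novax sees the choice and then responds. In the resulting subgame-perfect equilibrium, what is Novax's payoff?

Backward induction with Labs Inc. moving first.
- Low: Novax compares 2, 5, 9, 12 and picks R3; Labs Inc. would get 2.
- Med: Novax compares 3, 4, 9, 3 and picks R2; Labs Inc. would get 9.
- High: Novax compares 5, 2, 10, 1 and picks R2; Labs Inc. would get 10.
Among 2, 9, 10, the best is 10 at High. Subgame-perfect outcome: (High, R2) with payoffs (10, 10).

10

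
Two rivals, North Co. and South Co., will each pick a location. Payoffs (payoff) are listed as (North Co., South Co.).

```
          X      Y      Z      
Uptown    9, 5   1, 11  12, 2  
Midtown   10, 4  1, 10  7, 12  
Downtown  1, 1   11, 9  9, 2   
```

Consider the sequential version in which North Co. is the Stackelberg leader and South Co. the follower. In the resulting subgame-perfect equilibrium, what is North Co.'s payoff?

Work backward from South Co.'s decision.
- Uptown: BR = Y, leader payoff 1.
- Midtown: BR = Z, leader payoff 7.
- Downtown: BR = Y, leader payoff 11.
Maximizing over 1, 7, 11, North Co. chooses Downtown. Subgame-perfect outcome: (Downtown, Y) with payoffs (11, 9).

11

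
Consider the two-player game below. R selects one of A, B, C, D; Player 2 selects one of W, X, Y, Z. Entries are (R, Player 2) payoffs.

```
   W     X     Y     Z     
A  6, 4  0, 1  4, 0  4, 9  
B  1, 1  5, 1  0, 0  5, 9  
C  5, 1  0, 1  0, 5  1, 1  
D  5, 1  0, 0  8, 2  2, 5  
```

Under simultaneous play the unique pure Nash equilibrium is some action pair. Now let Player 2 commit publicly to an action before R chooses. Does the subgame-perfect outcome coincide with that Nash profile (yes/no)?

R best-responds to each possible Player 2 move:
- W: BR = A, leader payoff 4.
- X: BR = B, leader payoff 1.
- Y: BR = D, leader payoff 2.
- Z: BR = B, leader payoff 9.
Player 2's induced payoffs are 4, 1, 2, 9, so Player 2 commits to Z. Subgame-perfect outcome: (B, Z) with payoffs (5, 9).
For the simultaneous game, intersect best replies.
R's best replies: W→A; X→B; Y→D; Z→B.
Player 2's best replies: A→Z; B→Z; C→Y; D→Z.
The unique mutual best reply is (B, Z), giving (5, 9).
Sequential outcome (B, Z) coincides with the Nash profile (B, Z).

yes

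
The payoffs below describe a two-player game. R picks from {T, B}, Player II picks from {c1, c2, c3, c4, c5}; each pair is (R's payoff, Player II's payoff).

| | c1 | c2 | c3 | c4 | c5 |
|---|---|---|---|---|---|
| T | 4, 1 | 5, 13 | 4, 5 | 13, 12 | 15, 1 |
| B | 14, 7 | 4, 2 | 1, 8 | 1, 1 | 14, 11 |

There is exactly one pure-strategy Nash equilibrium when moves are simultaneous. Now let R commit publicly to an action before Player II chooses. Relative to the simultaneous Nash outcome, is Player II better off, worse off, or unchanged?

worse off

Backward induction with R moving first.
- T: BR = c2, leader payoff 5.
- B: BR = c5, leader payoff 14.
R's induced payoffs are 5, 14, so R commits to B. Subgame-perfect outcome: (B, c5) with payoffs (14, 11).
For the simultaneous game, intersect best replies.
R's best replies: c1→B; c2→T; c3→T; c4→T; c5→T.
Player II's best replies: T→c2; B→c5.
Only (T, c2) has each player best-responding; Nash payoffs (5, 13).
Player II earns 11 sequentially versus 13 at the Nash outcome: worse off.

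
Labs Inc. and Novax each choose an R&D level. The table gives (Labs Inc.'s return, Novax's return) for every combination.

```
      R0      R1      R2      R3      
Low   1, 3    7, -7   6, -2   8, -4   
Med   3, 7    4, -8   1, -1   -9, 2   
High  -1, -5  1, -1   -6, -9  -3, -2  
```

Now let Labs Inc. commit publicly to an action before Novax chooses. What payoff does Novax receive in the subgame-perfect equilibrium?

Backward induction with Labs Inc. moving first.
- Low → Novax plays R0 (best of 3, -7, -2, -4); Labs Inc. gets 1.
- Med → Novax plays R0 (best of 7, -8, -1, 2); Labs Inc. gets 3.
- High → Novax plays R1 (best of -5, -1, -9, -2); Labs Inc. gets 1.
Labs Inc.'s induced payoffs are 1, 3, 1, so Labs Inc. commits to Med. Subgame-perfect outcome: (Med, R0) with payoffs (3, 7).

7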